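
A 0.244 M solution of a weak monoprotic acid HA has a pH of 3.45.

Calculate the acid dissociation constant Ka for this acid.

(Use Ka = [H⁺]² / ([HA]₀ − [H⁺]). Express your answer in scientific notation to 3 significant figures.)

[H⁺] = 10^(−pH) = 10^(−3.45) = 3.548e-04 M. For HA ⇌ H⁺ + A⁻, Ka = [H⁺][A⁻]/[HA] = [H⁺]² / ([HA]₀ − [H⁺]) = (3.548e-04)² / (0.244 − 3.548e-04) = 5.17e-07.

K_a = 5.17e-07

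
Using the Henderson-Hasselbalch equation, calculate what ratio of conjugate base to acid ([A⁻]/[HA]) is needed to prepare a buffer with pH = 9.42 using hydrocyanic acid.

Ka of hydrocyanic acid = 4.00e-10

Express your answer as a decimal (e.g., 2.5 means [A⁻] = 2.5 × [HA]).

pKa = -log(4.00e-10) = 9.3979. pH = pKa + log([A⁻]/[HA]), so log([A⁻]/[HA]) = pH − pKa = 9.42 − 9.3979 = 0.0221. [A⁻]/[HA] = 10^(0.0221) = 1.05

[A⁻]/[HA] = 1.05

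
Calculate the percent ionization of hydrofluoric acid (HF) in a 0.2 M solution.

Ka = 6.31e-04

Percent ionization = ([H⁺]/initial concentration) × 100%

Using Ka equilibrium: x² + Ka×x - Ka×C = 0. Solving: [H⁺] = 1.0923e-02. Percent = (1.0923e-02/0.2) × 100

Percent ionization = 5.46%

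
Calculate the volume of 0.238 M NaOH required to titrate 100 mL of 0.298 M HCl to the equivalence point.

At equivalence: moles acid = moles base. moles HCl = 0.298 × 100/1000 = 0.0298 mol. V_base = moles / 0.238 × 1000 = 125.2 mL.

V_{base} = 125.2 mL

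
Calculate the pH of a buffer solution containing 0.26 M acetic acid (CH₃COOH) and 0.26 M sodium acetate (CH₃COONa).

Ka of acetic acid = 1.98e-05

pKa = -log(1.98e-05) = 4.70. pH = pKa + log([A⁻]/[HA]) = 4.70 + log(0.26/0.26)

pH = 4.70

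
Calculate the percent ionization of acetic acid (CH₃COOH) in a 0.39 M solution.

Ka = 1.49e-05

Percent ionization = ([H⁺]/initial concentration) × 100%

Using Ka equilibrium: x² + Ka×x - Ka×C = 0. Solving: [H⁺] = 2.4032e-03. Percent = (2.4032e-03/0.39) × 100

Percent ionization = 0.616%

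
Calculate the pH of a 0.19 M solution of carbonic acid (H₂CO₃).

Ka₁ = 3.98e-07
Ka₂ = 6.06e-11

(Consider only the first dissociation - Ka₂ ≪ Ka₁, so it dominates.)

First dissociation dominates. From Ka₁ = [H⁺][HA⁻]/[H₂A], x² + Ka₁·x − Ka₁·C = 0 with C = 0.19 M and Ka₁ = 3.98e-07. Solving: [H⁺] = (−Ka₁ + √(Ka₁² + 4·Ka₁·C)) / 2 = 2.7479e-04 M. pH = -log(2.7479e-04) = 3.56.

pH = 3.56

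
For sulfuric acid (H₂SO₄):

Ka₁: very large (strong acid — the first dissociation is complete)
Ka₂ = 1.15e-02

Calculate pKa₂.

pKa₂ = -log(Ka₂) = -log(1.15e-02) = 1.94.

pK_{a2} = 1.94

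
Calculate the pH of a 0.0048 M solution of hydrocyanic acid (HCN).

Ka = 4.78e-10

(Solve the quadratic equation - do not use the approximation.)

x² + Ka×x - Ka×C = 0. Using quadratic formula: [H⁺] = 1.5145e-06

pH = 5.82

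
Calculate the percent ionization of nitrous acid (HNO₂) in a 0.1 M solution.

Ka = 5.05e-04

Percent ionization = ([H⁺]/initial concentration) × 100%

Using Ka equilibrium: x² + Ka×x - Ka×C = 0. Solving: [H⁺] = 6.8583e-03. Percent = (6.8583e-03/0.1) × 100

Percent ionization = 6.86%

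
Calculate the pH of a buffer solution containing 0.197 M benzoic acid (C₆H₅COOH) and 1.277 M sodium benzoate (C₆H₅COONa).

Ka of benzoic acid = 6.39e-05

pKa = -log(6.39e-05) = 4.19. pH = pKa + log([A⁻]/[HA]) = 4.19 + log(1.277/0.197)

pH = 5.01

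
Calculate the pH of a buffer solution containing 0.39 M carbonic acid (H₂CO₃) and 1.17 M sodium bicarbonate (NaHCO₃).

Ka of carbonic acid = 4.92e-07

pKa = -log(4.92e-07) = 6.31. pH = pKa + log([A⁻]/[HA]) = 6.31 + log(1.17/0.39)

pH = 6.79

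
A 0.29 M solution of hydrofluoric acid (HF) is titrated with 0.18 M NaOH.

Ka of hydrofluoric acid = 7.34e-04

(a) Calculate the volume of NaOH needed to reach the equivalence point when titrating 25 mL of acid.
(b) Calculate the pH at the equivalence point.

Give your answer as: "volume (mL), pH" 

moles acid = 0.29 × 25/1000 = 0.00725 mol; V_base = moles/0.18 × 1000 = 40.3 mL. At equivalence only the conjugate base is present: [A⁻] = 0.00725/0.065 = 1.1106e-01 M. Kb = Kw/Ka = 1.36e-11; [OH⁻] = √(Kb × [A⁻]) = 1.2301e-06; pOH = 5.91; pH = 14 - pOH = 8.09.

V = 40.3 mL, pH = 8.09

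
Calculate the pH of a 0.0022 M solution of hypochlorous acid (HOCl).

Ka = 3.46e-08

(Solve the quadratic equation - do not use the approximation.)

x² + Ka×x - Ka×C = 0. Using quadratic formula: [H⁺] = 8.7074e-06

pH = 5.06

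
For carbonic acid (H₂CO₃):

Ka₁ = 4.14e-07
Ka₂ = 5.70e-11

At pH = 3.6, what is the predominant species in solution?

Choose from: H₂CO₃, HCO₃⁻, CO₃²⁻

pKa₁ = 6.38, pKa₂ = 10.24. For a polyprotic acid the predominant species crosses at each pKa: below pKa_n the protonated form dominates, above it the deprotonated form does. At pH = 3.6, the predominant species is H₂CO₃.

H₂CO₃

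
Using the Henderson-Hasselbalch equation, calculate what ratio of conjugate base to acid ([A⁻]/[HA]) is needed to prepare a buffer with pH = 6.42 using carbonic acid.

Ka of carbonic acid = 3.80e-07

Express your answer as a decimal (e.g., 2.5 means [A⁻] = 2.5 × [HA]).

pKa = -log(3.80e-07) = 6.4202. pH = pKa + log([A⁻]/[HA]), so log([A⁻]/[HA]) = pH − pKa = 6.42 − 6.4202 = -0.0002. [A⁻]/[HA] = 10^(-0.0002) = 1.00

[A⁻]/[HA] = 1.00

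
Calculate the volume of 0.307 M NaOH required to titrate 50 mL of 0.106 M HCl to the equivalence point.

At equivalence: moles acid = moles base. moles HCl = 0.106 × 50/1000 = 0.0053 mol. V_base = moles / 0.307 × 1000 = 17.3 mL.

V_{base} = 17.3 mL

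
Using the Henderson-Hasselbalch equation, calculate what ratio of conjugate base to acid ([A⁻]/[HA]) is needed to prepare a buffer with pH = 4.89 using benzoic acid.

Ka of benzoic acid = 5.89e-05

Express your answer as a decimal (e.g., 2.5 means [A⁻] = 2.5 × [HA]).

pKa = -log(5.89e-05) = 4.2299. pH = pKa + log([A⁻]/[HA]), so log([A⁻]/[HA]) = pH − pKa = 4.89 − 4.2299 = 0.6601. [A⁻]/[HA] = 10^(0.6601) = 4.57

[A⁻]/[HA] = 4.57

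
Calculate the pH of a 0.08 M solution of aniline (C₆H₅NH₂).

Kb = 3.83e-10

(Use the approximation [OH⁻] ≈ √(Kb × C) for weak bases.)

[OH⁻] = √(Kb × C) = √(3.83e-10 × 0.08) = 5.5353e-06. pOH = 5.26, pH = 14 - pOH

pH = 8.74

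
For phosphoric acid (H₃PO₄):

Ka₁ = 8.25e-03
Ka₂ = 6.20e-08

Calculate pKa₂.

pKa₂ = -log(Ka₂) = -log(6.20e-08) = 7.21.

pK_{a2} = 7.21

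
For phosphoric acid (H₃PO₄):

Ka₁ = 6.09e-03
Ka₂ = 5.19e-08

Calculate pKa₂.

pKa₂ = -log(Ka₂) = -log(5.19e-08) = 7.28.

pK_{a2} = 7.28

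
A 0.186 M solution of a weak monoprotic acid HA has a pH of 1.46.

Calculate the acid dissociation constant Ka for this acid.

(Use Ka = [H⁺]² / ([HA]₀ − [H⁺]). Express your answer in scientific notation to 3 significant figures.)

[H⁺] = 10^(−pH) = 10^(−1.46) = 3.467e-02 M. For HA ⇌ H⁺ + A⁻, Ka = [H⁺][A⁻]/[HA] = [H⁺]² / ([HA]₀ − [H⁺]) = (3.467e-02)² / (0.186 − 3.467e-02) = 7.94e-03.

K_a = 7.94e-03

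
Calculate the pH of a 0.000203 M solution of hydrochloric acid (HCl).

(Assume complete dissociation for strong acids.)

[H⁺] = 0.000203 M for strong acid. pH = -log[H⁺] = -log(0.000203)

pH = 3.69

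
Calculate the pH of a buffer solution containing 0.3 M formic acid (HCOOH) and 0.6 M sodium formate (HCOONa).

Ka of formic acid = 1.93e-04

pKa = -log(1.93e-04) = 3.71. pH = pKa + log([A⁻]/[HA]) = 3.71 + log(0.6/0.3)

pH = 4.02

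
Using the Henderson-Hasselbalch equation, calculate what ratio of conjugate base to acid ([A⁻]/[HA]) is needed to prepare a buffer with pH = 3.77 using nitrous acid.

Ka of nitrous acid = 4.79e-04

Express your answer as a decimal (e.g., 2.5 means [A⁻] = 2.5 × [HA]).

pKa = -log(4.79e-04) = 3.3197. pH = pKa + log([A⁻]/[HA]), so log([A⁻]/[HA]) = pH − pKa = 3.77 − 3.3197 = 0.4503. [A⁻]/[HA] = 10^(0.4503) = 2.82

[A⁻]/[HA] = 2.82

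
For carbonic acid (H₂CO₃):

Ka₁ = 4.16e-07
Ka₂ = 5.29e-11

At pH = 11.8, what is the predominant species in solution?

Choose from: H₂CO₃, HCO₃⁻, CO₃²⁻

pKa₁ = 6.38, pKa₂ = 10.28. For a polyprotic acid the predominant species crosses at each pKa: below pKa_n the protonated form dominates, above it the deprotonated form does. At pH = 11.8, the predominant species is CO₃²⁻.

CO₃²⁻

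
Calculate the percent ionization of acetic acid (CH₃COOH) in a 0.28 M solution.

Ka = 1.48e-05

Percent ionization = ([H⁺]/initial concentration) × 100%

Using Ka equilibrium: x² + Ka×x - Ka×C = 0. Solving: [H⁺] = 2.0283e-03. Percent = (2.0283e-03/0.28) × 100

Percent ionization = 0.724%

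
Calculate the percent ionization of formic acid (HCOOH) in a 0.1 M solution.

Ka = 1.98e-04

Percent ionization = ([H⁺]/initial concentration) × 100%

Using Ka equilibrium: x² + Ka×x - Ka×C = 0. Solving: [H⁺] = 4.3518e-03. Percent = (4.3518e-03/0.1) × 100

Percent ionization = 4.35%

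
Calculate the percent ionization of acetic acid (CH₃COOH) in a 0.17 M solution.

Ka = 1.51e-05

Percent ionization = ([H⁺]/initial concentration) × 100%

Using Ka equilibrium: x² + Ka×x - Ka×C = 0. Solving: [H⁺] = 1.5947e-03. Percent = (1.5947e-03/0.17) × 100

Percent ionization = 0.938%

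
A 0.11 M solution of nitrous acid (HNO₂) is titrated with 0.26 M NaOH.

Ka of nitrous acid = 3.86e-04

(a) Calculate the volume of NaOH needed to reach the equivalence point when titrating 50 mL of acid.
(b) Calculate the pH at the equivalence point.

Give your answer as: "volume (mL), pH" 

moles acid = 0.11 × 50/1000 = 0.0055 mol; V_base = moles/0.26 × 1000 = 21.2 mL. At equivalence only the conjugate base is present: [A⁻] = 0.0055/0.071 = 7.7297e-02 M. Kb = Kw/Ka = 2.59e-11; [OH⁻] = √(Kb × [A⁻]) = 1.4151e-06; pOH = 5.85; pH = 14 - pOH = 8.15.

V = 21.2 mL, pH = 8.15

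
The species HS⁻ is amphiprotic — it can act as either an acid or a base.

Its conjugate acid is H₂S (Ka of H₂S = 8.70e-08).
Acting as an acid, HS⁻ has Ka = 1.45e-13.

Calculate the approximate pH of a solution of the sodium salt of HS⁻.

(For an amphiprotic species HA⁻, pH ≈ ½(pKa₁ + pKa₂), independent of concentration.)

pKa₁ = -log(8.70e-08) = 7.06; pKa₂ = -log(1.45e-13) = 12.84. For an amphiprotic species, pH ≈ ½(pKa₁ + pKa₂) = ½(7.06 + 12.84) = 9.95.

pH = 9.95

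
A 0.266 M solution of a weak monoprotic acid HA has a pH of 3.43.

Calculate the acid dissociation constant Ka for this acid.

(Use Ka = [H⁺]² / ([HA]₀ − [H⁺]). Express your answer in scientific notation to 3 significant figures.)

[H⁺] = 10^(−pH) = 10^(−3.43) = 3.715e-04 M. For HA ⇌ H⁺ + A⁻, Ka = [H⁺][A⁻]/[HA] = [H⁺]² / ([HA]₀ − [H⁺]) = (3.715e-04)² / (0.266 − 3.715e-04) = 5.20e-07.

K_a = 5.20e-07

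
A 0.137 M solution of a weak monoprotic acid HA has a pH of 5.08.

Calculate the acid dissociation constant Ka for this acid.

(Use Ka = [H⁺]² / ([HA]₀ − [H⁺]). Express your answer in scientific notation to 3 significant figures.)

[H⁺] = 10^(−pH) = 10^(−5.08) = 8.318e-06 M. For HA ⇌ H⁺ + A⁻, Ka = [H⁺][A⁻]/[HA] = [H⁺]² / ([HA]₀ − [H⁺]) = (8.318e-06)² / (0.137 − 8.318e-06) = 5.05e-10.

K_a = 5.05e-10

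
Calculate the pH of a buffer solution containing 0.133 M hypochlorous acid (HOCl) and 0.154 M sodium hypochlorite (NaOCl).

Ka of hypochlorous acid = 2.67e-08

pKa = -log(2.67e-08) = 7.57. pH = pKa + log([A⁻]/[HA]) = 7.57 + log(0.154/0.133)

pH = 7.64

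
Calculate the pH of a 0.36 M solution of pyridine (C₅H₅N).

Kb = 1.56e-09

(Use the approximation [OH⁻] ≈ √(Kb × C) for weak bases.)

[OH⁻] = √(Kb × C) = √(1.56e-09 × 0.36) = 2.3698e-05. pOH = 4.63, pH = 14 - pOH

pH = 9.37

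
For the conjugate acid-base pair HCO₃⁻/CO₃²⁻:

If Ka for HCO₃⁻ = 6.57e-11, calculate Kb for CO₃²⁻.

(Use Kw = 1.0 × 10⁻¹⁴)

For a conjugate pair Ka × Kb = Kw, so Kb = Kw/Ka = 1.0 × 10⁻¹⁴ / 6.57e-11 = 1.52e-04.

K_b = 1.52e-04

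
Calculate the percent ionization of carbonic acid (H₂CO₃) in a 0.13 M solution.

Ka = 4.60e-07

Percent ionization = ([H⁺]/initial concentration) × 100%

Using Ka equilibrium: x² + Ka×x - Ka×C = 0. Solving: [H⁺] = 2.4431e-04. Percent = (2.4431e-04/0.13) × 100

Percent ionization = 0.188%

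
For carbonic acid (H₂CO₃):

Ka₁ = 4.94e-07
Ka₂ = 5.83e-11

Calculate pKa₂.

pKa₂ = -log(Ka₂) = -log(5.83e-11) = 10.23.

pK_{a2} = 10.23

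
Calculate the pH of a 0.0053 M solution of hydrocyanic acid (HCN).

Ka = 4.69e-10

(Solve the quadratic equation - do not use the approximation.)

x² + Ka×x - Ka×C = 0. Using quadratic formula: [H⁺] = 1.5764e-06

pH = 5.80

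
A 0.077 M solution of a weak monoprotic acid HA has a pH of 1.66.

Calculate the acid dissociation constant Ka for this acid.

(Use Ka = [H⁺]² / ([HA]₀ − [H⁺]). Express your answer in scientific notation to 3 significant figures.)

[H⁺] = 10^(−pH) = 10^(−1.66) = 2.188e-02 M. For HA ⇌ H⁺ + A⁻, Ka = [H⁺][A⁻]/[HA] = [H⁺]² / ([HA]₀ − [H⁺]) = (2.188e-02)² / (0.077 − 2.188e-02) = 8.68e-03.

K_a = 8.68e-03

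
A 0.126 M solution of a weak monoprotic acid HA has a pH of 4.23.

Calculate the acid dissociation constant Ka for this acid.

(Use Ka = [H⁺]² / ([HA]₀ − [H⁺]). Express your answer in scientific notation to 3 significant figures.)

[H⁺] = 10^(−pH) = 10^(−4.23) = 5.888e-05 M. For HA ⇌ H⁺ + A⁻, Ka = [H⁺][A⁻]/[HA] = [H⁺]² / ([HA]₀ − [H⁺]) = (5.888e-05)² / (0.126 − 5.888e-05) = 2.75e-08.

K_a = 2.75e-08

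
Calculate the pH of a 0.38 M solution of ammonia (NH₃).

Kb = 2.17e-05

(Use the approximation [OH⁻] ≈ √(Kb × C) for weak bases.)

[OH⁻] = √(Kb × C) = √(2.17e-05 × 0.38) = 2.8716e-03. pOH = 2.54, pH = 14 - pOH

pH = 11.46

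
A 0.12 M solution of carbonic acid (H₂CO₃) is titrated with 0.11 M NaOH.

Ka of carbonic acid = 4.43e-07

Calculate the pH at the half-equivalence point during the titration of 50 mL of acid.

At half-equivalence [HA] = [A⁻], so Henderson-Hasselbalch gives pH = pKa = -log(4.43e-07) = 6.35.

pH = pKa = 6.35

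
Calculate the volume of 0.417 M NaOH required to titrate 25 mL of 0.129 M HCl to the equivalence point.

At equivalence: moles acid = moles base. moles HCl = 0.129 × 25/1000 = 0.003225 mol. V_base = moles / 0.417 × 1000 = 7.7 mL.

V_{base} = 7.7 mL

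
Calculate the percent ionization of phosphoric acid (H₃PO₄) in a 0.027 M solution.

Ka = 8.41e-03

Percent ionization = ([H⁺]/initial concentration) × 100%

Using Ka equilibrium: x² + Ka×x - Ka×C = 0. Solving: [H⁺] = 1.1440e-02. Percent = (1.1440e-02/0.027) × 100

Percent ionization = 42.4%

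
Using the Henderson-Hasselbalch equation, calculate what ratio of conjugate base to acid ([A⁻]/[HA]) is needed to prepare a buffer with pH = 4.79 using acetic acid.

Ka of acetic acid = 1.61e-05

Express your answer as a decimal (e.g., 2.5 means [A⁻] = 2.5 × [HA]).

pKa = -log(1.61e-05) = 4.7932. pH = pKa + log([A⁻]/[HA]), so log([A⁻]/[HA]) = pH − pKa = 4.79 − 4.7932 = -0.0032. [A⁻]/[HA] = 10^(-0.0032) = 0.993

[A⁻]/[HA] = 0.993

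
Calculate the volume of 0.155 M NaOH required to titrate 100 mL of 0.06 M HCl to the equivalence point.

At equivalence: moles acid = moles base. moles HCl = 0.06 × 100/1000 = 0.006 mol. V_base = moles / 0.155 × 1000 = 38.7 mL.

V_{base} = 38.7 mL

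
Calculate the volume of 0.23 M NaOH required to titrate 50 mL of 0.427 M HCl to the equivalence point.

At equivalence: moles acid = moles base. moles HCl = 0.427 × 50/1000 = 0.02135 mol. V_base = moles / 0.23 × 1000 = 92.8 mL.

V_{base} = 92.8 mL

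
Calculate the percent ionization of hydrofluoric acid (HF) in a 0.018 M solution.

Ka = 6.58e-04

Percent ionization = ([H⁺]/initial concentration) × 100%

Using Ka equilibrium: x² + Ka×x - Ka×C = 0. Solving: [H⁺] = 3.1282e-03. Percent = (3.1282e-03/0.018) × 100

Percent ionization = 17.4%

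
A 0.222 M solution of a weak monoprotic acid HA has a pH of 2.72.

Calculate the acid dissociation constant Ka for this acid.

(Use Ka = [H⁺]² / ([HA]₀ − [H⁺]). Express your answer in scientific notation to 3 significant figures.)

[H⁺] = 10^(−pH) = 10^(−2.72) = 1.905e-03 M. For HA ⇌ H⁺ + A⁻, Ka = [H⁺][A⁻]/[HA] = [H⁺]² / ([HA]₀ − [H⁺]) = (1.905e-03)² / (0.222 − 1.905e-03) = 1.65e-05.

K_a = 1.65e-05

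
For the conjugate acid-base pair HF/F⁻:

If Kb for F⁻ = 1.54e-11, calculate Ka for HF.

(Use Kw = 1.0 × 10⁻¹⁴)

For a conjugate pair Ka × Kb = Kw, so Ka = Kw/Kb = 1.0 × 10⁻¹⁴ / 1.54e-11 = 6.49e-04.

K_a = 6.49e-04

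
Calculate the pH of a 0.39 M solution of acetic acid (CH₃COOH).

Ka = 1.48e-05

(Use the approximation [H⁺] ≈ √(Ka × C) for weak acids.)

[H⁺] = √(Ka × C) = √(1.48e-05 × 0.39) = 2.4025e-03. pH = -log(2.4025e-03)

pH = 2.62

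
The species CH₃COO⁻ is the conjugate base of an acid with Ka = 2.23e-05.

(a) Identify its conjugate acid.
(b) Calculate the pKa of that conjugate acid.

(a) The conjugate acid is formed by adding one H⁺ to CH₃COO⁻, giving CH₃COOH. (b) pKa = -log(Ka) = -log(2.23e-05) = 4.65.

Conjugate acid: CH₃COOH; pK_a = 4.65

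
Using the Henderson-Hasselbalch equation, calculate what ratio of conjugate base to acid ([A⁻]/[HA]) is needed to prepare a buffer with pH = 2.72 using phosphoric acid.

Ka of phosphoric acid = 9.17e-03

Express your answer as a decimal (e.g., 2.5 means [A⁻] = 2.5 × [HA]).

pKa = -log(9.17e-03) = 2.0376. pH = pKa + log([A⁻]/[HA]), so log([A⁻]/[HA]) = pH − pKa = 2.72 − 2.0376 = 0.6824. [A⁻]/[HA] = 10^(0.6824) = 4.81

[A⁻]/[HA] = 4.81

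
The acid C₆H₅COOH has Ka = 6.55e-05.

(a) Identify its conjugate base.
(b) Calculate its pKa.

(a) The conjugate base is formed by removing one H⁺ from C₆H₅COOH, giving C₆H₅COO⁻. (b) pKa = -log(Ka) = -log(6.55e-05) = 4.18.

Conjugate base: C₆H₅COO⁻; pK_a = 4.18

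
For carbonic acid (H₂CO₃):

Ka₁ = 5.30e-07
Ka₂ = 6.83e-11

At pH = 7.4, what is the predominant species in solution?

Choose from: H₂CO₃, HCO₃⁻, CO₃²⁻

pKa₁ = 6.28, pKa₂ = 10.17. For a polyprotic acid the predominant species crosses at each pKa: below pKa_n the protonated form dominates, above it the deprotonated form does. At pH = 7.4, the predominant species is HCO₃⁻.

HCO₃⁻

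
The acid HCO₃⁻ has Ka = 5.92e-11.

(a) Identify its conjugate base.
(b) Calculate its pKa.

(a) The conjugate base is formed by removing one H⁺ from HCO₃⁻, giving CO₃²⁻. (b) pKa = -log(Ka) = -log(5.92e-11) = 10.23.

Conjugate base: CO₃²⁻; pK_a = 10.23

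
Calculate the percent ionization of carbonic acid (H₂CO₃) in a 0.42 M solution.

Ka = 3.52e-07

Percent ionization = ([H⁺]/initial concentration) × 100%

Using Ka equilibrium: x² + Ka×x - Ka×C = 0. Solving: [H⁺] = 3.8432e-04. Percent = (3.8432e-04/0.42) × 100

Percent ionization = 0.0915%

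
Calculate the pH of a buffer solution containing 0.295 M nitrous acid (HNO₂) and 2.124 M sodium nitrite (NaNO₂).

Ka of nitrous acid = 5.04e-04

pKa = -log(5.04e-04) = 3.30. pH = pKa + log([A⁻]/[HA]) = 3.30 + log(2.124/0.295)

pH = 4.15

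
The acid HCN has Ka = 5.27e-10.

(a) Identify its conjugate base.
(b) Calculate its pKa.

(a) The conjugate base is formed by removing one H⁺ from HCN, giving CN⁻. (b) pKa = -log(Ka) = -log(5.27e-10) = 9.28.

Conjugate base: CN⁻; pK_a = 9.28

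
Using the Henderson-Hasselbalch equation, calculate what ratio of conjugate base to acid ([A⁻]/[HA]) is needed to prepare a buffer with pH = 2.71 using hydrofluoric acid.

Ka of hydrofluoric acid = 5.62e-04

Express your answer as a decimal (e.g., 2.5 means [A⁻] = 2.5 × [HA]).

pKa = -log(5.62e-04) = 3.2503. pH = pKa + log([A⁻]/[HA]), so log([A⁻]/[HA]) = pH − pKa = 2.71 − 3.2503 = -0.5403. [A⁻]/[HA] = 10^(-0.5403) = 0.288

[A⁻]/[HA] = 0.288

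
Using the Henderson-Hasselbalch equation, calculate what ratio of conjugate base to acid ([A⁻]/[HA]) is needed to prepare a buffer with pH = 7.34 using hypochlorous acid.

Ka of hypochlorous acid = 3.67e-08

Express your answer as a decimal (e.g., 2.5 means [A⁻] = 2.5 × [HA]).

pKa = -log(3.67e-08) = 7.4353. pH = pKa + log([A⁻]/[HA]), so log([A⁻]/[HA]) = pH − pKa = 7.34 − 7.4353 = -0.0953. [A⁻]/[HA] = 10^(-0.0953) = 0.803

[A⁻]/[HA] = 0.803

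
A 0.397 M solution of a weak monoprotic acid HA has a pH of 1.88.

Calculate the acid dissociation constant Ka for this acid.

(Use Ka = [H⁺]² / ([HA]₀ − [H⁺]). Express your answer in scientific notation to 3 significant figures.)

[H⁺] = 10^(−pH) = 10^(−1.88) = 1.318e-02 M. For HA ⇌ H⁺ + A⁻, Ka = [H⁺][A⁻]/[HA] = [H⁺]² / ([HA]₀ − [H⁺]) = (1.318e-02)² / (0.397 − 1.318e-02) = 4.53e-04.

K_a = 4.53e-04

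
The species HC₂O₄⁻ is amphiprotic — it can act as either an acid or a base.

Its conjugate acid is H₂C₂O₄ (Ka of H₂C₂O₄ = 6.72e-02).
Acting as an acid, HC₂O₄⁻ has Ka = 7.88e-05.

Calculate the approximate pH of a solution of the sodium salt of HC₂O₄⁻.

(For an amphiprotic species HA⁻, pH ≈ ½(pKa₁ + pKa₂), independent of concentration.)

pKa₁ = -log(6.72e-02) = 1.17; pKa₂ = -log(7.88e-05) = 4.10. For an amphiprotic species, pH ≈ ½(pKa₁ + pKa₂) = ½(1.17 + 4.10) = 2.64.

pH = 2.64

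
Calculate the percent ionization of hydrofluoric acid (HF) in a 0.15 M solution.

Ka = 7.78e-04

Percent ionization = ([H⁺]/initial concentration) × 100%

Using Ka equilibrium: x² + Ka×x - Ka×C = 0. Solving: [H⁺] = 1.0421e-02. Percent = (1.0421e-02/0.15) × 100

Percent ionization = 6.95%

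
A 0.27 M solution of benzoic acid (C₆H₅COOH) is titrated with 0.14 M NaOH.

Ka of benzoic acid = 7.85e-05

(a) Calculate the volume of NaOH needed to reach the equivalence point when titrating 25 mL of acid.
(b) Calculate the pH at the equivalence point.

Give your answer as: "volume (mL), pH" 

moles acid = 0.27 × 25/1000 = 0.00675 mol; V_base = moles/0.14 × 1000 = 48.2 mL. At equivalence only the conjugate base is present: [A⁻] = 0.00675/0.073 = 9.2195e-02 M. Kb = Kw/Ka = 1.27e-10; [OH⁻] = √(Kb × [A⁻]) = 3.4270e-06; pOH = 5.47; pH = 14 - pOH = 8.53.

V = 48.2 mL, pH = 8.53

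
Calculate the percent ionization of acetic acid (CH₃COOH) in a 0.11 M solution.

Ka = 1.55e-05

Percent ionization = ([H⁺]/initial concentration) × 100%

Using Ka equilibrium: x² + Ka×x - Ka×C = 0. Solving: [H⁺] = 1.2980e-03. Percent = (1.2980e-03/0.11) × 100

Percent ionization = 1.18%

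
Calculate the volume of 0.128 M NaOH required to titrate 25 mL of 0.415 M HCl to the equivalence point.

At equivalence: moles acid = moles base. moles HCl = 0.415 × 25/1000 = 0.01038 mol. V_base = moles / 0.128 × 1000 = 81.1 mL.

V_{base} = 81.1 mL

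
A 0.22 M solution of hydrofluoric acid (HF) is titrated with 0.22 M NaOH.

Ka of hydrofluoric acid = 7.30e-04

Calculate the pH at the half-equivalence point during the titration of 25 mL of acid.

At half-equivalence [HA] = [A⁻], so Henderson-Hasselbalch gives pH = pKa = -log(7.30e-04) = 3.14.

pH = pKa = 3.14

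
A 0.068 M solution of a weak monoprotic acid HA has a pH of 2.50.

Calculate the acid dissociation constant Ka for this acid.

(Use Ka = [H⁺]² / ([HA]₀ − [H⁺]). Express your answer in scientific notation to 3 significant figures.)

[H⁺] = 10^(−pH) = 10^(−2.50) = 3.162e-03 M. For HA ⇌ H⁺ + A⁻, Ka = [H⁺][A⁻]/[HA] = [H⁺]² / ([HA]₀ − [H⁺]) = (3.162e-03)² / (0.068 − 3.162e-03) = 1.54e-04.

K_a = 1.54e-04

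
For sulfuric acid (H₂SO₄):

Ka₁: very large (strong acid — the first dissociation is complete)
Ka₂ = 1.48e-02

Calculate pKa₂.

pKa₂ = -log(Ka₂) = -log(1.48e-02) = 1.83.

pK_{a2} = 1.83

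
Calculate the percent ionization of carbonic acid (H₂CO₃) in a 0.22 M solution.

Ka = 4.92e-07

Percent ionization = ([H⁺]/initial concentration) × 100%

Using Ka equilibrium: x² + Ka×x - Ka×C = 0. Solving: [H⁺] = 3.2875e-04. Percent = (3.2875e-04/0.22) × 100

Percent ionization = 0.149%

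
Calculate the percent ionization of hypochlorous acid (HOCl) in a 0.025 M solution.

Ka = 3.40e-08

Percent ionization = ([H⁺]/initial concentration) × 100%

Using Ka equilibrium: x² + Ka×x - Ka×C = 0. Solving: [H⁺] = 2.9138e-05. Percent = (2.9138e-05/0.025) × 100

Percent ionization = 0.117%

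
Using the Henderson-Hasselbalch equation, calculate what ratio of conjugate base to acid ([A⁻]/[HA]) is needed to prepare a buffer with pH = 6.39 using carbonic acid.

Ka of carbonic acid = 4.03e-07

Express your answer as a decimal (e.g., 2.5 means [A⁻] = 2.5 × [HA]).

pKa = -log(4.03e-07) = 6.3947. pH = pKa + log([A⁻]/[HA]), so log([A⁻]/[HA]) = pH − pKa = 6.39 − 6.3947 = -0.0047. [A⁻]/[HA] = 10^(-0.0047) = 0.989

[A⁻]/[HA] = 0.989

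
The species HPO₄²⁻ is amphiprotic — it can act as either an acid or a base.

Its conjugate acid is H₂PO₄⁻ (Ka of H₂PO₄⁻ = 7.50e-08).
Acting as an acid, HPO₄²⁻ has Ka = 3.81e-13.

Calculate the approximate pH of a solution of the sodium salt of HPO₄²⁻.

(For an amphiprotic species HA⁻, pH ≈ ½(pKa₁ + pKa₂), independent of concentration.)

pKa₁ = -log(7.50e-08) = 7.12; pKa₂ = -log(3.81e-13) = 12.42. For an amphiprotic species, pH ≈ ½(pKa₁ + pKa₂) = ½(7.12 + 12.42) = 9.77.

pH = 9.77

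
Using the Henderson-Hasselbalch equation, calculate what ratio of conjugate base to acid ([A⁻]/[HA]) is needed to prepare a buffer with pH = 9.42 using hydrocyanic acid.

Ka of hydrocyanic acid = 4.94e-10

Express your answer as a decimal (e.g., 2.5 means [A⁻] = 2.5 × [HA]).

pKa = -log(4.94e-10) = 9.3063. pH = pKa + log([A⁻]/[HA]), so log([A⁻]/[HA]) = pH − pKa = 9.42 − 9.3063 = 0.1137. [A⁻]/[HA] = 10^(0.1137) = 1.30

[A⁻]/[HA] = 1.30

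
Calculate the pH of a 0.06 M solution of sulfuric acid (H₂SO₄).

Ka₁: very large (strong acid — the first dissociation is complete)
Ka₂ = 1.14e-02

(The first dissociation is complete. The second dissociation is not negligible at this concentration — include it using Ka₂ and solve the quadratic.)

First dissociation is complete: [H⁺]₀ = [HSO₄⁻]₀ = C = 0.06 M. Second dissociation HSO₄⁻ ⇌ H⁺ + SO₄²⁻: let x = [SO₄²⁻]. Ka₂ = (C + x)·x / (C − x) = 1.14e-02 → x² + (C + Ka₂)·x − Ka₂·C = 0 → x² + 0.07140·x − 6.840e-04 = 0. x = (−0.07140 + √(0.07140² + 4 × 6.840e-04)) / 2 = 8.5548e-03 M. [H⁺] = C + x = 0.06 + 8.5548e-03 = 6.8555e-02 M. pH = -log(6.8555e-02) = 1.16.

pH = 1.16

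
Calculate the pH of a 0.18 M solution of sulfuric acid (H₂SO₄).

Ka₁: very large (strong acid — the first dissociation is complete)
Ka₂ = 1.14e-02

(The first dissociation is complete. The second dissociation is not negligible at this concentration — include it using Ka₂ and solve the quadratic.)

First dissociation is complete: [H⁺]₀ = [HSO₄⁻]₀ = C = 0.18 M. Second dissociation HSO₄⁻ ⇌ H⁺ + SO₄²⁻: let x = [SO₄²⁻]. Ka₂ = (C + x)·x / (C − x) = 1.14e-02 → x² + (C + Ka₂)·x − Ka₂·C = 0 → x² + 0.19140·x − 2.052e-03 = 0. x = (−0.19140 + √(0.19140² + 4 × 2.052e-03)) / 2 = 1.0180e-02 M. [H⁺] = C + x = 0.18 + 1.0180e-02 = 1.9018e-01 M. pH = -log(1.9018e-01) = 0.72.

pH = 0.72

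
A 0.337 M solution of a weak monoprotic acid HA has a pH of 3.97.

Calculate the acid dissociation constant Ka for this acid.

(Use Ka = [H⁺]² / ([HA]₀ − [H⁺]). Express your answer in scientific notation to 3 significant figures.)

[H⁺] = 10^(−pH) = 10^(−3.97) = 1.072e-04 M. For HA ⇌ H⁺ + A⁻, Ka = [H⁺][A⁻]/[HA] = [H⁺]² / ([HA]₀ − [H⁺]) = (1.072e-04)² / (0.337 − 1.072e-04) = 3.41e-08.

K_a = 3.41e-08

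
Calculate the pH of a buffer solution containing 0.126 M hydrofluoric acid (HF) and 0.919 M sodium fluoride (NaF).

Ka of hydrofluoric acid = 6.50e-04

pKa = -log(6.50e-04) = 3.19. pH = pKa + log([A⁻]/[HA]) = 3.19 + log(0.919/0.126)

pH = 4.05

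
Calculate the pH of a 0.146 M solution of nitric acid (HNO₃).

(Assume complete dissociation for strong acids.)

[H⁺] = 0.146 M for strong acid. pH = -log[H⁺] = -log(0.146)

pH = 0.84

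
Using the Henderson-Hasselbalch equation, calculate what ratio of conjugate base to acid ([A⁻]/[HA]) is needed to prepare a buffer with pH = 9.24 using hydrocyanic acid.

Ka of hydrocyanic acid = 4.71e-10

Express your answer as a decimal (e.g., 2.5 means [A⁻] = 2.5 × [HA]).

pKa = -log(4.71e-10) = 9.3270. pH = pKa + log([A⁻]/[HA]), so log([A⁻]/[HA]) = pH − pKa = 9.24 − 9.3270 = -0.0870. [A⁻]/[HA] = 10^(-0.0870) = 0.819

[A⁻]/[HA] = 0.819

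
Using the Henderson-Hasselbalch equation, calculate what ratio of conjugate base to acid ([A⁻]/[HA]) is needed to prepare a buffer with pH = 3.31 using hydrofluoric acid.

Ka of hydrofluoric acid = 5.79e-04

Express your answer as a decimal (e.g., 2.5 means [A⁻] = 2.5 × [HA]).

pKa = -log(5.79e-04) = 3.2373. pH = pKa + log([A⁻]/[HA]), so log([A⁻]/[HA]) = pH − pKa = 3.31 − 3.2373 = 0.0727. [A⁻]/[HA] = 10^(0.0727) = 1.18

[A⁻]/[HA] = 1.18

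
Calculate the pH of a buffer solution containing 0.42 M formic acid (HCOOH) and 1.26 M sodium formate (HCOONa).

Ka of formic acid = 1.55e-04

pKa = -log(1.55e-04) = 3.81. pH = pKa + log([A⁻]/[HA]) = 3.81 + log(1.26/0.42)

pH = 4.29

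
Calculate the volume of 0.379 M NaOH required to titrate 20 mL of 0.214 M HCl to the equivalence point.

At equivalence: moles acid = moles base. moles HCl = 0.214 × 20/1000 = 0.00428 mol. V_base = moles / 0.379 × 1000 = 11.3 mL.

V_{base} = 11.3 mL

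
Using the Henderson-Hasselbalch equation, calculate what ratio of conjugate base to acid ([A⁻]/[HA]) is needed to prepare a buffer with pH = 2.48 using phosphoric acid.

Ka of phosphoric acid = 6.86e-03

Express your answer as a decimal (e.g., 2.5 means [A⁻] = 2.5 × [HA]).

pKa = -log(6.86e-03) = 2.1637. pH = pKa + log([A⁻]/[HA]), so log([A⁻]/[HA]) = pH − pKa = 2.48 − 2.1637 = 0.3163. [A⁻]/[HA] = 10^(0.3163) = 2.07

[A⁻]/[HA] = 2.07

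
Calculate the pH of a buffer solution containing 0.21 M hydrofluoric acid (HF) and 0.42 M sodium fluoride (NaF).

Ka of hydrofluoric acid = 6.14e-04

pKa = -log(6.14e-04) = 3.21. pH = pKa + log([A⁻]/[HA]) = 3.21 + log(0.42/0.21)

pH = 3.51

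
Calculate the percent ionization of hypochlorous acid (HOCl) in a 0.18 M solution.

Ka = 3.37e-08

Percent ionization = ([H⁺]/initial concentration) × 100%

Using Ka equilibrium: x² + Ka×x - Ka×C = 0. Solving: [H⁺] = 7.7868e-05. Percent = (7.7868e-05/0.18) × 100

Percent ionization = 0.0433%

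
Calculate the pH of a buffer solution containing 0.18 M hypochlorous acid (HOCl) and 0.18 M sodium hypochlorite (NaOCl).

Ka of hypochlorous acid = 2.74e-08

pKa = -log(2.74e-08) = 7.56. pH = pKa + log([A⁻]/[HA]) = 7.56 + log(0.18/0.18)

pH = 7.56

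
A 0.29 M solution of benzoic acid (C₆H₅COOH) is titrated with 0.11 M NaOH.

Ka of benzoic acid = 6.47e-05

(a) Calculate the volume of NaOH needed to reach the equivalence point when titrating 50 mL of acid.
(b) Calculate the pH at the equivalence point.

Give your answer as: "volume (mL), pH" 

moles acid = 0.29 × 50/1000 = 0.0145 mol; V_base = moles/0.11 × 1000 = 131.8 mL. At equivalence only the conjugate base is present: [A⁻] = 0.0145/0.182 = 7.9750e-02 M. Kb = Kw/Ka = 1.55e-10; [OH⁻] = √(Kb × [A⁻]) = 3.5109e-06; pOH = 5.45; pH = 14 - pOH = 8.55.

V = 131.8 mL, pH = 8.55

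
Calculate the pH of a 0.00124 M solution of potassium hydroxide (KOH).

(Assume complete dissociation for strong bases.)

[OH⁻] = 0.00124 M for strong base. pOH = -log[OH⁻] = 2.91, pH = 14 - pOH

pH = 11.09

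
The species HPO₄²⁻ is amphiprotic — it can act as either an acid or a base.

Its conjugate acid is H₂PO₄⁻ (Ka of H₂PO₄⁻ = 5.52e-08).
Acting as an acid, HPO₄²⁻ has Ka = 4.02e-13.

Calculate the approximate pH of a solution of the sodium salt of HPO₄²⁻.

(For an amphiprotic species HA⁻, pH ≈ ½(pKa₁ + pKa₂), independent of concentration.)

pKa₁ = -log(5.52e-08) = 7.26; pKa₂ = -log(4.02e-13) = 12.40. For an amphiprotic species, pH ≈ ½(pKa₁ + pKa₂) = ½(7.26 + 12.40) = 9.83.

pH = 9.83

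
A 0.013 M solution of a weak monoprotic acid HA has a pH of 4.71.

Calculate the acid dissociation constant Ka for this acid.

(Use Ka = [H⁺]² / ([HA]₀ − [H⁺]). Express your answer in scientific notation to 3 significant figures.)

[H⁺] = 10^(−pH) = 10^(−4.71) = 1.950e-05 M. For HA ⇌ H⁺ + A⁻, Ka = [H⁺][A⁻]/[HA] = [H⁺]² / ([HA]₀ − [H⁺]) = (1.950e-05)² / (0.013 − 1.950e-05) = 2.93e-08.

K_a = 2.93e-08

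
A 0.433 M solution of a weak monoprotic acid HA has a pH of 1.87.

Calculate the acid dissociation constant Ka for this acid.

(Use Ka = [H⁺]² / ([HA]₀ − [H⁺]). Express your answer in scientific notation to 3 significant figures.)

[H⁺] = 10^(−pH) = 10^(−1.87) = 1.349e-02 M. For HA ⇌ H⁺ + A⁻, Ka = [H⁺][A⁻]/[HA] = [H⁺]² / ([HA]₀ − [H⁺]) = (1.349e-02)² / (0.433 − 1.349e-02) = 4.34e-04.

K_a = 4.34e-04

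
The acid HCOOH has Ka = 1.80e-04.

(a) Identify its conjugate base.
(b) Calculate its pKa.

(a) The conjugate base is formed by removing one H⁺ from HCOOH, giving HCOO⁻. (b) pKa = -log(Ka) = -log(1.80e-04) = 3.74.

Conjugate base: HCOO⁻; pK_a = 3.74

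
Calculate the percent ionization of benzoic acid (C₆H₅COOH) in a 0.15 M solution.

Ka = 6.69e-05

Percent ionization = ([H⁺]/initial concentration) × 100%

Using Ka equilibrium: x² + Ka×x - Ka×C = 0. Solving: [H⁺] = 3.1345e-03. Percent = (3.1345e-03/0.15) × 100

Percent ionization = 2.09%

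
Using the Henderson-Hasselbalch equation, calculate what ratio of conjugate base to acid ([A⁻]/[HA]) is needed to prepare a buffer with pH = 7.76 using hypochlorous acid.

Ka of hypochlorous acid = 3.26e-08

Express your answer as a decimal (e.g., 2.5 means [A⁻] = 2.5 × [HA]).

pKa = -log(3.26e-08) = 7.4868. pH = pKa + log([A⁻]/[HA]), so log([A⁻]/[HA]) = pH − pKa = 7.76 − 7.4868 = 0.2732. [A⁻]/[HA] = 10^(0.2732) = 1.88

[A⁻]/[HA] = 1.88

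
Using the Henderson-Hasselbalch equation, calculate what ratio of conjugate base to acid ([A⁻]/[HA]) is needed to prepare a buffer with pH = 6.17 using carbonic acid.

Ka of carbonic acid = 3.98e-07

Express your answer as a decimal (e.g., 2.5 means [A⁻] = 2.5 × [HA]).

pKa = -log(3.98e-07) = 6.4001. pH = pKa + log([A⁻]/[HA]), so log([A⁻]/[HA]) = pH − pKa = 6.17 − 6.4001 = -0.2301. [A⁻]/[HA] = 10^(-0.2301) = 0.589

[A⁻]/[HA] = 0.589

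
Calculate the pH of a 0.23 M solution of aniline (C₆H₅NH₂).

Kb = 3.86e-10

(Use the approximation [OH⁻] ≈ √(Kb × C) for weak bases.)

[OH⁻] = √(Kb × C) = √(3.86e-10 × 0.23) = 9.4223e-06. pOH = 5.03, pH = 14 - pOH

pH = 8.97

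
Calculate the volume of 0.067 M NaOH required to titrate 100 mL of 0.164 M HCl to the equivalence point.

At equivalence: moles acid = moles base. moles HCl = 0.164 × 100/1000 = 0.0164 mol. V_base = moles / 0.067 × 1000 = 244.8 mL.

V_{base} = 244.8 mL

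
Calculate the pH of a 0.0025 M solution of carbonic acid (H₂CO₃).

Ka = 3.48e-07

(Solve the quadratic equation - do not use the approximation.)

x² + Ka×x - Ka×C = 0. Using quadratic formula: [H⁺] = 2.9322e-05

pH = 4.53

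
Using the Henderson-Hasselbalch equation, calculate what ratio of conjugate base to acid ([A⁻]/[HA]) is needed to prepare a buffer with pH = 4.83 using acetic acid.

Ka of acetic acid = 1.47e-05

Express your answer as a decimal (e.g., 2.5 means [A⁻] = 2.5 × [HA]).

pKa = -log(1.47e-05) = 4.8327. pH = pKa + log([A⁻]/[HA]), so log([A⁻]/[HA]) = pH − pKa = 4.83 − 4.8327 = -0.0027. [A⁻]/[HA] = 10^(-0.0027) = 0.994

[A⁻]/[HA] = 0.994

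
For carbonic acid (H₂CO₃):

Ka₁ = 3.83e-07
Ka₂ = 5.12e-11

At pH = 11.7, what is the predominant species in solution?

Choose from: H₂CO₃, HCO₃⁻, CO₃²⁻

pKa₁ = 6.42, pKa₂ = 10.29. For a polyprotic acid the predominant species crosses at each pKa: below pKa_n the protonated form dominates, above it the deprotonated form does. At pH = 11.7, the predominant species is CO₃²⁻.

CO₃²⁻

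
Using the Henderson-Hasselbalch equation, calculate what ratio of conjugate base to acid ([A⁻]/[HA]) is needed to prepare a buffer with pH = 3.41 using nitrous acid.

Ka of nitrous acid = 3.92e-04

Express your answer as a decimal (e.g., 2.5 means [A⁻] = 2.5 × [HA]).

pKa = -log(3.92e-04) = 3.4067. pH = pKa + log([A⁻]/[HA]), so log([A⁻]/[HA]) = pH − pKa = 3.41 − 3.4067 = 0.0033. [A⁻]/[HA] = 10^(0.0033) = 1.01

[A⁻]/[HA] = 1.01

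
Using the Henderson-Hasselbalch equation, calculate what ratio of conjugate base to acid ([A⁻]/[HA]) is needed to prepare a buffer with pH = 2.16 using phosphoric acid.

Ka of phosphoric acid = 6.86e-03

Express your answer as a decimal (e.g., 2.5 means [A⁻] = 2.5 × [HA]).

pKa = -log(6.86e-03) = 2.1637. pH = pKa + log([A⁻]/[HA]), so log([A⁻]/[HA]) = pH − pKa = 2.16 − 2.1637 = -0.0037. [A⁻]/[HA] = 10^(-0.0037) = 0.992

[A⁻]/[HA] = 0.992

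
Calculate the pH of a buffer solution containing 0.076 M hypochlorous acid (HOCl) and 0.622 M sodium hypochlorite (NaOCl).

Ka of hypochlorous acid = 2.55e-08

pKa = -log(2.55e-08) = 7.59. pH = pKa + log([A⁻]/[HA]) = 7.59 + log(0.622/0.076)

pH = 8.51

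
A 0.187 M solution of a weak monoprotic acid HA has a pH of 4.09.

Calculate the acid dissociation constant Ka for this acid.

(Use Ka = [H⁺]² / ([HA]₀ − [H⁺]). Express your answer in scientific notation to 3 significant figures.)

[H⁺] = 10^(−pH) = 10^(−4.09) = 8.128e-05 M. For HA ⇌ H⁺ + A⁻, Ka = [H⁺][A⁻]/[HA] = [H⁺]² / ([HA]₀ − [H⁺]) = (8.128e-05)² / (0.187 − 8.128e-05) = 3.53e-08.

K_a = 3.53e-08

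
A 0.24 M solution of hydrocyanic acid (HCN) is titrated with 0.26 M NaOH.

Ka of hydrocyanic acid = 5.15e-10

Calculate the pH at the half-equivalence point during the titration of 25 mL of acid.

At half-equivalence [HA] = [A⁻], so Henderson-Hasselbalch gives pH = pKa = -log(5.15e-10) = 9.29.

pH = pKa = 9.29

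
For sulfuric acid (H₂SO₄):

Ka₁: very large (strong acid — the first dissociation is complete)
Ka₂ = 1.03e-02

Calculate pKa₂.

pKa₂ = -log(Ka₂) = -log(1.03e-02) = 1.99.

pK_{a2} = 1.99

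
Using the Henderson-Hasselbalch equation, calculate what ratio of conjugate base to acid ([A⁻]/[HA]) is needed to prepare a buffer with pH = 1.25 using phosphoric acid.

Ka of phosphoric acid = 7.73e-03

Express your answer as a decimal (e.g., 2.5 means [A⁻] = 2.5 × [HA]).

pKa = -log(7.73e-03) = 2.1118. pH = pKa + log([A⁻]/[HA]), so log([A⁻]/[HA]) = pH − pKa = 1.25 − 2.1118 = -0.8618. [A⁻]/[HA] = 10^(-0.8618) = 0.137

[A⁻]/[HA] = 0.137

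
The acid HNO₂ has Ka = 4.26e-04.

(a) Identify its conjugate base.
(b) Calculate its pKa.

(a) The conjugate base is formed by removing one H⁺ from HNO₂, giving NO₂⁻. (b) pKa = -log(Ka) = -log(4.26e-04) = 3.37.

Conjugate base: NO₂⁻; pK_a = 3.37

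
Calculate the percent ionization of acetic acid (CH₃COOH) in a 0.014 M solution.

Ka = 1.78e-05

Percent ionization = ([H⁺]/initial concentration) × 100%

Using Ka equilibrium: x² + Ka×x - Ka×C = 0. Solving: [H⁺] = 4.9038e-04. Percent = (4.9038e-04/0.014) × 100

Percent ionization = 3.5%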